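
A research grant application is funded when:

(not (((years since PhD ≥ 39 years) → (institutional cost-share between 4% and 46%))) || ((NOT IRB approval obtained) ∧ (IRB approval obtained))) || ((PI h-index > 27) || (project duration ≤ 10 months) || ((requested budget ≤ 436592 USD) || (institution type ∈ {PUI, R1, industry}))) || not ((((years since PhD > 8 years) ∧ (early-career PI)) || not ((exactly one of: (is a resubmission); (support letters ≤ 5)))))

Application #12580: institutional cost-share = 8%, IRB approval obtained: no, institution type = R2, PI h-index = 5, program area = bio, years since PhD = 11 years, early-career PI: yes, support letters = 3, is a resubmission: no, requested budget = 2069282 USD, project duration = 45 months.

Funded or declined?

Declined

Atomic conditions:
  years since PhD ≥ 39 years: 11 ≥ 39 is false
  institutional cost-share between 4% and 46%: 8 in [4, 46] is true
  NOT IRB approval obtained: no → true
  IRB approval obtained: no → false
  PI h-index > 27: 5 > 27 is false
  project duration ≤ 10 months: 45 ≤ 10 is false
  requested budget ≤ 436592 USD: 2069282 ≤ 436592 is false
  institution type ∈ {PUI, R1, industry}: R2 is not in the set → false
  years since PhD > 8 years: 11 > 8 is true
  early-career PI: yes → true
  is a resubmission: no → false
  support letters ≤ 5: 3 ≤ 5 is true
Combine:
[1.1.1] false → true (antecedent false ⇒ implication holds) = true
[1.1] NOT true = false
[1.2] true AND false = false
[1] false OR false = false
[2.3] false OR false = false
[2] false OR false OR false = false
[3.1.1] true AND true = true
[3.1.2.1] exactly-one(false, true) = true
[3.1.2] NOT true = false
[3.1] true OR false = true
[3] NOT true = false
[root] false OR false OR false = false
Overall: false → declined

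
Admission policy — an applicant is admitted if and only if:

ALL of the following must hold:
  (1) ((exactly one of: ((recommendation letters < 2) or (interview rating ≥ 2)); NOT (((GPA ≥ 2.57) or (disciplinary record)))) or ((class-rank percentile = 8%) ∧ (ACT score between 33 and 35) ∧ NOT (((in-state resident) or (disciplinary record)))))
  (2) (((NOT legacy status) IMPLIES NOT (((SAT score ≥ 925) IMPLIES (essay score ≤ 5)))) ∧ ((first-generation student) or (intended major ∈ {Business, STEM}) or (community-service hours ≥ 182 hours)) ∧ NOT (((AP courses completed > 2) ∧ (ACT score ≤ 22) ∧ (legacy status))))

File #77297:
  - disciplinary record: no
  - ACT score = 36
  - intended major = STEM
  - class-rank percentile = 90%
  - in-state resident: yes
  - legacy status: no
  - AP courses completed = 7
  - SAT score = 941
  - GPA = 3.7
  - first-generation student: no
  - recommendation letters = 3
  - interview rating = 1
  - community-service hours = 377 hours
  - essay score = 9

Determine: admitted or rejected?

Atomic conditions:
  recommendation letters < 2: 3 < 2 is false
  interview rating ≥ 2: 1 ≥ 2 is false
  GPA ≥ 2.57: 3.7 ≥ 2.57 is true
  disciplinary record: no → false
  class-rank percentile = 8%: 90 == 8 is false
  ACT score between 33 and 35: 36 in [33, 35] is false
  in-state resident: yes → true
  NOT legacy status: no → true
  SAT score ≥ 925: 941 ≥ 925 is true
  essay score ≤ 5: 9 ≤ 5 is false
  first-generation student: no → false
  intended major ∈ {Business, STEM}: STEM is in the set → true
  community-service hours ≥ 182 hours: 377 ≥ 182 is true
  AP courses completed > 2: 7 > 2 is true
  ACT score ≤ 22: 36 ≤ 22 is false
  legacy status: no → false
Combine:
[1.1.1] false OR false = false
[1.1.2.1] true OR false = true
[1.1.2] NOT true = false
[1.1] exactly-one(false, false) = false
[1.2.3.1] true OR false = true
[1.2.3] NOT true = false
[1.2] false AND false AND false = false
[1] false OR false = false
[2.1.2.1] true → false = false
[2.1.2] NOT false = true
[2.1] true → true = true
[2.2] false OR true OR true = true
[2.3.1] true AND false AND false = false
[2.3] NOT false = true
[2] true AND true AND true = true
[root] false AND true = false
Overall: false → rejected

Rejected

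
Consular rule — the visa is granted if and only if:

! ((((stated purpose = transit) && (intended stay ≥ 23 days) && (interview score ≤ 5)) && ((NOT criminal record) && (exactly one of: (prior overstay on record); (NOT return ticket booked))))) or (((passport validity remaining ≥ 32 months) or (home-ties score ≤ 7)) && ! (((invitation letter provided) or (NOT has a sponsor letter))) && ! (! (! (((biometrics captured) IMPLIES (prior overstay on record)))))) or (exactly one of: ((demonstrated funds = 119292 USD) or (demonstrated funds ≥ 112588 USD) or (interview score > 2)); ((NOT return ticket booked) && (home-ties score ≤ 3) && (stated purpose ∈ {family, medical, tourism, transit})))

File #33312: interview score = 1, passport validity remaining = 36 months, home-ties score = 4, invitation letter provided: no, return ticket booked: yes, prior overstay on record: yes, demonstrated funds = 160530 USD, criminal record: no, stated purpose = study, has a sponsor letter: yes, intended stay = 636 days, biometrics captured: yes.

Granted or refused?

Atomic conditions:
  stated purpose = transit: study == transit is false
  intended stay ≥ 23 days: 636 ≥ 23 is true
  interview score ≤ 5: 1 ≤ 5 is true
  NOT criminal record: no → true
  prior overstay on record: yes → true
  NOT return ticket booked: yes → false
  passport validity remaining ≥ 32 months: 36 ≥ 32 is true
  home-ties score ≤ 7: 4 ≤ 7 is true
  invitation letter provided: no → false
  NOT has a sponsor letter: yes → false
  biometrics captured: yes → true
  demonstrated funds = 119292 USD: 160530 == 119292 is false
  demonstrated funds ≥ 112588 USD: 160530 ≥ 112588 is true
  interview score > 2: 1 > 2 is false
  home-ties score ≤ 3: 4 ≤ 3 is false
  stated purpose ∈ {family, medical, tourism, transit}: study is not in the set → false
Combine:
[1.1.1] false AND true AND true = false
[1.1.2.2] exactly-one(true, false) = true
[1.1.2] true AND true = true
[1.1] false AND true = false
[1] NOT false = true
[2.1] true OR true = true
[2.2.1] false OR false = false
[2.2] NOT false = true
[2.3.1.1.1] true → true = true
[2.3.1.1] NOT true = false
[2.3.1] NOT false = true
[2.3] NOT true = false
[2] true AND true AND false = false
[3.1] false OR true OR false = true
[3.2] false AND false AND false = false
[3] exactly-one(true, false) = true
[root] true OR false OR true = true
Overall: true → granted

Granted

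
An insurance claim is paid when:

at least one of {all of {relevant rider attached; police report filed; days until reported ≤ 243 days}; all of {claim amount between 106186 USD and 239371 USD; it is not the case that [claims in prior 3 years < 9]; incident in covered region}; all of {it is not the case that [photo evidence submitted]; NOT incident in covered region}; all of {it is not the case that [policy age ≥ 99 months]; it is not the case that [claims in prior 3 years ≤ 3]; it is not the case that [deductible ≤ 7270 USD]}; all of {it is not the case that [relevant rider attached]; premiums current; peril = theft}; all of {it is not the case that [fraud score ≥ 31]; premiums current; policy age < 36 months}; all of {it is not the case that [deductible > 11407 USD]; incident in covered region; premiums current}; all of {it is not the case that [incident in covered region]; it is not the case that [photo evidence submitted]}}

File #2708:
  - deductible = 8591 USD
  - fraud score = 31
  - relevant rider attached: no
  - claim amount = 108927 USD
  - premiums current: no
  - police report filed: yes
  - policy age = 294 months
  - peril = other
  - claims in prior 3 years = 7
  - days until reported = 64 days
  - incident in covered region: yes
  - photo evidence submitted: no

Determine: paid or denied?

Denied

Atomic conditions:
  relevant rider attached: no → false
  police report filed: yes → true
  days until reported ≤ 243 days: 64 ≤ 243 is true
  claim amount between 106186 USD and 239371 USD: 108927 in [106186, 239371] is true
  claims in prior 3 years < 9: 7 < 9 is true
  incident in covered region: yes → true
  photo evidence submitted: no → false
  NOT incident in covered region: yes → false
  policy age ≥ 99 months: 294 ≥ 99 is true
  claims in prior 3 years ≤ 3: 7 ≤ 3 is false
  deductible ≤ 7270 USD: 8591 ≤ 7270 is false
  premiums current: no → false
  peril = theft: other == theft is false
  fraud score ≥ 31: 31 ≥ 31 is true
  policy age < 36 months: 294 < 36 is false
  deductible > 11407 USD: 8591 > 11407 is false
Combine:
[1] false AND true AND true = false
[2.2] NOT true = false
[2] true AND false AND true = false
[3.1] NOT false = true
[3] true AND false = false
[4.1] NOT true = false
[4.2] NOT false = true
[4.3] NOT false = true
[4] false AND true AND true = false
[5.1] NOT false = true
[5] true AND false AND false = false
[6.1] NOT true = false
[6] false AND false AND false = false
[7.1] NOT false = true
[7] true AND true AND false = false
[8.1] NOT true = false
[8.2] NOT false = true
[8] false AND true = false
[root] false OR false OR false OR false OR false OR false OR false OR false = false
Overall: false → denied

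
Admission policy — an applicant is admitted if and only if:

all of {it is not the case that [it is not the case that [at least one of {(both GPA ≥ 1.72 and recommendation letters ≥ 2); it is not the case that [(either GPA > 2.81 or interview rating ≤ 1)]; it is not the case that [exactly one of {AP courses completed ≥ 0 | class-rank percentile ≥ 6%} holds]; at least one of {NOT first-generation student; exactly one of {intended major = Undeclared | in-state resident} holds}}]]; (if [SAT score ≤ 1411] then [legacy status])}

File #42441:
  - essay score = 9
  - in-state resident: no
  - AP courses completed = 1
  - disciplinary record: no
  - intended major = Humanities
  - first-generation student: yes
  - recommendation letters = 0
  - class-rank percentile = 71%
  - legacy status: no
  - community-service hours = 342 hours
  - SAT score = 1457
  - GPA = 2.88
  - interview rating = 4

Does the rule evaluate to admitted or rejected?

Atomic conditions:
  GPA ≥ 1.72: 2.88 ≥ 1.72 is true
  recommendation letters ≥ 2: 0 ≥ 2 is false
  GPA > 2.81: 2.88 > 2.81 is true
  interview rating ≤ 1: 4 ≤ 1 is false
  AP courses completed ≥ 0: 1 ≥ 0 is true
  class-rank percentile ≥ 6%: 71 ≥ 6 is true
  NOT first-generation student: yes → false
  intended major = Undeclared: Humanities == Undeclared is false
  in-state resident: no → false
  SAT score ≤ 1411: 1457 ≤ 1411 is false
  legacy status: no → false
Combine:
[1.1.1.1] true AND false = false
[1.1.1.2.1] true OR false = true
[1.1.1.2] NOT true = false
[1.1.1.3.1] exactly-one(true, true) = false
[1.1.1.3] NOT false = true
[1.1.1.4.2] exactly-one(false, false) = false
[1.1.1.4] false OR false = false
[1.1.1] false OR false OR true OR false = true
[1.1] NOT true = false
[1] NOT false = true
[2] false → false (antecedent false ⇒ implication holds) = true
[root] true AND true = true
Overall: true → admitted

Admitted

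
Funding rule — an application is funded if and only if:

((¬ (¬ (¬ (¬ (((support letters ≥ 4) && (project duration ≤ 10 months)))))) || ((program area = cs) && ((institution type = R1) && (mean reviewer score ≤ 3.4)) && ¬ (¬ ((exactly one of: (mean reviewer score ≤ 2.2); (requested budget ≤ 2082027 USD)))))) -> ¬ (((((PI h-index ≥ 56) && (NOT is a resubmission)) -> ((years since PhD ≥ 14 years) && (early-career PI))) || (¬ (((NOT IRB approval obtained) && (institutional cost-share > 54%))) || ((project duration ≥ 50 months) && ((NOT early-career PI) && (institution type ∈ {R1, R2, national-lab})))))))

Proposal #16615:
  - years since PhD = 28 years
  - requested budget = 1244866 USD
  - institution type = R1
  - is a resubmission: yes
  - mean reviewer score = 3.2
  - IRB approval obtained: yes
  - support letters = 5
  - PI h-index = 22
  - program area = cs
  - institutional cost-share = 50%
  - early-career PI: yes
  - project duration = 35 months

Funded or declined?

Declined

Atomic conditions:
  support letters ≥ 4: 5 ≥ 4 is true
  project duration ≤ 10 months: 35 ≤ 10 is false
  program area = cs: cs == cs is true
  institution type = R1: R1 == R1 is true
  mean reviewer score ≤ 3.4: 3.2 ≤ 3.4 is true
  mean reviewer score ≤ 2.2: 3.2 ≤ 2.2 is false
  requested budget ≤ 2082027 USD: 1244866 ≤ 2082027 is true
  PI h-index ≥ 56: 22 ≥ 56 is false
  NOT is a resubmission: yes → false
  years since PhD ≥ 14 years: 28 ≥ 14 is true
  early-career PI: yes → true
  NOT IRB approval obtained: yes → false
  institutional cost-share > 54%: 50 > 54 is false
  project duration ≥ 50 months: 35 ≥ 50 is false
  NOT early-career PI: yes → false
  institution type ∈ {R1, R2, national-lab}: R1 is in the set → true
Combine:
[1.1.1.1.1.1] true AND false = false
[1.1.1.1.1] NOT false = true
[1.1.1.1] NOT true = false
[1.1.1] NOT false = true
[1.1] NOT true = false
[1.2.2] true AND true = true
[1.2.3.1.1] exactly-one(false, true) = true
[1.2.3.1] NOT true = false
[1.2.3] NOT false = true
[1.2] true AND true AND true = true
[1] false OR true = true
[2.1.1.1] false AND false = false
[2.1.1.2] true AND true = true
[2.1.1] false → true (antecedent false ⇒ implication holds) = true
[2.1.2.1.1] false AND false = false
[2.1.2.1] NOT false = true
[2.1.2.2.2] false AND true = false
[2.1.2.2] false AND false = false
[2.1.2] true OR false = true
[2.1] true OR true = true
[2] NOT true = false
[root] true → false = false
Overall: false → declined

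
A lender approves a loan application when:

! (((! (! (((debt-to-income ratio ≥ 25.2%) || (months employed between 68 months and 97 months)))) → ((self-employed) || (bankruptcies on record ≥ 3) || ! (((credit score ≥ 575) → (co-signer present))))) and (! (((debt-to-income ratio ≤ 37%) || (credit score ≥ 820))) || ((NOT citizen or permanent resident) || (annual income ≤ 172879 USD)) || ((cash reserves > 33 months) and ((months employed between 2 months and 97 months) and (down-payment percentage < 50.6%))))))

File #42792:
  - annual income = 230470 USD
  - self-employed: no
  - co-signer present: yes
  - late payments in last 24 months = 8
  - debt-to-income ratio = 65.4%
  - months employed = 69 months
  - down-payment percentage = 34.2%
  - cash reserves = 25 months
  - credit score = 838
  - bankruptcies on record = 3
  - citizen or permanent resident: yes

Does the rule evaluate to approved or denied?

Approved

Atomic conditions:
  debt-to-income ratio ≥ 25.2%: 65.4 ≥ 25.2 is true
  months employed between 68 months and 97 months: 69 in [68, 97] is true
  self-employed: no → false
  bankruptcies on record ≥ 3: 3 ≥ 3 is true
  credit score ≥ 575: 838 ≥ 575 is true
  co-signer present: yes → true
  debt-to-income ratio ≤ 37%: 65.4 ≤ 37 is false
  credit score ≥ 820: 838 ≥ 820 is true
  NOT citizen or permanent resident: yes → false
  annual income ≤ 172879 USD: 230470 ≤ 172879 is false
  cash reserves > 33 months: 25 > 33 is false
  months employed between 2 months and 97 months: 69 in [2, 97] is true
  down-payment percentage < 50.6%: 34.2 < 50.6 is true
Combine:
[1.1.1.1.1] true OR true = true
[1.1.1.1] NOT true = false
[1.1.1] NOT false = true
[1.1.2.3.1] true → true = true
[1.1.2.3] NOT true = false
[1.1.2] false OR true OR false = true
[1.1] true → true = true
[1.2.1.1] false OR true = true
[1.2.1] NOT true = false
[1.2.2] false OR false = false
[1.2.3.2] true AND true = true
[1.2.3] false AND true = false
[1.2] false OR false OR false = false
[1] true AND false = false
[root] NOT false = true
Overall: true → approved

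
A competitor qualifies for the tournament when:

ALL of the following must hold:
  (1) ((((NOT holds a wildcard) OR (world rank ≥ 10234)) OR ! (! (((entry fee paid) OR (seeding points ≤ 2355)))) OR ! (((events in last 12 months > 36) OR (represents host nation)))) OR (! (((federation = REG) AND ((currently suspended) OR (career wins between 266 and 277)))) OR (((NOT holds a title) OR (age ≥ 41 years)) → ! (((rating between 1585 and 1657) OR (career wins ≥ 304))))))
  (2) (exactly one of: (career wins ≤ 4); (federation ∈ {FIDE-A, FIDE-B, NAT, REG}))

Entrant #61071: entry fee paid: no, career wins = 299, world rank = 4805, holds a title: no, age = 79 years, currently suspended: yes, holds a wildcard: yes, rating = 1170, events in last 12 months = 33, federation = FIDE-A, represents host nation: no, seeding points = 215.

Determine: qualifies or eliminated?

Atomic conditions:
  NOT holds a wildcard: yes → false
  world rank ≥ 10234: 4805 ≥ 10234 is false
  entry fee paid: no → false
  seeding points ≤ 2355: 215 ≤ 2355 is true
  events in last 12 months > 36: 33 > 36 is false
  represents host nation: no → false
  federation = REG: FIDE-A == REG is false
  currently suspended: yes → true
  career wins between 266 and 277: 299 in [266, 277] is false
  NOT holds a title: no → true
  age ≥ 41 years: 79 ≥ 41 is true
  rating between 1585 and 1657: 1170 in [1585, 1657] is false
  career wins ≥ 304: 299 ≥ 304 is false
  career wins ≤ 4: 299 ≤ 4 is false
  federation ∈ {FIDE-A, FIDE-B, NAT, REG}: FIDE-A is in the set → true
Combine:
[1.1.1] false OR false = false
[1.1.2.1.1] false OR true = true
[1.1.2.1] NOT true = false
[1.1.2] NOT false = true
[1.1.3.1] false OR false = false
[1.1.3] NOT false = true
[1.1] false OR true OR true = true
[1.2.1.1.2] true OR false = true
[1.2.1.1] false AND true = false
[1.2.1] NOT false = true
[1.2.2.1] true OR true = true
[1.2.2.2.1] false OR false = false
[1.2.2.2] NOT false = true
[1.2.2] true → true = true
[1.2] true OR true = true
[1] true OR true = true
[2] exactly-one(false, true) = true
[root] true AND true = true
Overall: true → qualifies

Qualifies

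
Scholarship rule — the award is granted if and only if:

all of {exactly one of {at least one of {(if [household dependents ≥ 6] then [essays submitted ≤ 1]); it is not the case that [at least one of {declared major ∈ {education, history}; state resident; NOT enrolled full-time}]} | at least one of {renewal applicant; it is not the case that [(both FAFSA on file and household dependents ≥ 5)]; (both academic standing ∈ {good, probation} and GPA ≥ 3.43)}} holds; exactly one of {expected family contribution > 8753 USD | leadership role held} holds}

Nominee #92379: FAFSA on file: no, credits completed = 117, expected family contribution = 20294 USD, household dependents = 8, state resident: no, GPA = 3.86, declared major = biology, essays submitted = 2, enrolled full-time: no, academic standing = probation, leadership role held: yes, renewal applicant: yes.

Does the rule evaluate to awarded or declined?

Declined

Atomic conditions:
  household dependents ≥ 6: 8 ≥ 6 is true
  essays submitted ≤ 1: 2 ≤ 1 is false
  declared major ∈ {education, history}: biology is not in the set → false
  state resident: no → false
  NOT enrolled full-time: no → true
  renewal applicant: yes → true
  FAFSA on file: no → false
  household dependents ≥ 5: 8 ≥ 5 is true
  academic standing ∈ {good, probation}: probation is in the set → true
  GPA ≥ 3.43: 3.86 ≥ 3.43 is true
  expected family contribution > 8753 USD: 20294 > 8753 is true
  leadership role held: yes → true
Combine:
[1.1.1] true → false = false
[1.1.2.1] false OR false OR true = true
[1.1.2] NOT true = false
[1.1] false OR false = false
[1.2.2.1] false AND true = false
[1.2.2] NOT false = true
[1.2.3] true AND true = true
[1.2] true OR true OR true = true
[1] exactly-one(false, true) = true
[2] exactly-one(true, true) = false
[root] true AND false = false
Overall: false → declined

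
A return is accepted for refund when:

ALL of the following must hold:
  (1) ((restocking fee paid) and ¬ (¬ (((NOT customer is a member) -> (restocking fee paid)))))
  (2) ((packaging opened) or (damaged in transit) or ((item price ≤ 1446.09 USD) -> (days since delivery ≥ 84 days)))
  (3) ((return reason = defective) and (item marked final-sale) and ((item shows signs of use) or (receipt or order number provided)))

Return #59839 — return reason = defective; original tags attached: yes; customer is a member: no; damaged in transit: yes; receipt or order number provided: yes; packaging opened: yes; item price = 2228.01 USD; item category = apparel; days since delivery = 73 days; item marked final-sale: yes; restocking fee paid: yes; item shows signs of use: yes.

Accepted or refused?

Atomic conditions:
  restocking fee paid: yes → true
  NOT customer is a member: no → true
  packaging opened: yes → true
  damaged in transit: yes → true
  item price ≤ 1446.09 USD: 2228.01 ≤ 1446.09 is false
  days since delivery ≥ 84 days: 73 ≥ 84 is false
  return reason = defective: defective == defective is true
  item marked final-sale: yes → true
  item shows signs of use: yes → true
  receipt or order number provided: yes → true
Combine:
[1.2.1.1] true → true = true
[1.2.1] NOT true = false
[1.2] NOT false = true
[1] true AND true = true
[2.3] false → false (antecedent false ⇒ implication holds) = true
[2] true OR true OR true = true
[3.3] true OR true = true
[3] true AND true AND true = true
[root] true AND true AND true = true
Overall: true → accepted

Accepted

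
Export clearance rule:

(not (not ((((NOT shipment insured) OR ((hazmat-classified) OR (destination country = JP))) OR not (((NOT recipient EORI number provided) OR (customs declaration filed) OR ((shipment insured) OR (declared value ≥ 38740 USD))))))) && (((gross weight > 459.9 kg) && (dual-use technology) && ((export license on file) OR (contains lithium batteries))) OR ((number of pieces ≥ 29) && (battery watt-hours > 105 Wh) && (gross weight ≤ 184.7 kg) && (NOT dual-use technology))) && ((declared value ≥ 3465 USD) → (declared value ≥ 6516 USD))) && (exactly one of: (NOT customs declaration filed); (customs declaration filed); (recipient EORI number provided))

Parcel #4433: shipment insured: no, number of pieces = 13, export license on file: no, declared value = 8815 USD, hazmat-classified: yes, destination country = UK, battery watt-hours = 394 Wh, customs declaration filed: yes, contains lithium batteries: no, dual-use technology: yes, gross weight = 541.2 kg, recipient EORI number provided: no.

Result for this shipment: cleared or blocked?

Blocked

Atomic conditions:
  NOT shipment insured: no → true
  hazmat-classified: yes → true
  destination country = JP: UK == JP is false
  NOT recipient EORI number provided: no → true
  customs declaration filed: yes → true
  shipment insured: no → false
  declared value ≥ 38740 USD: 8815 ≥ 38740 is false
  gross weight > 459.9 kg: 541.2 > 459.9 is true
  dual-use technology: yes → true
  export license on file: no → false
  contains lithium batteries: no → false
  number of pieces ≥ 29: 13 ≥ 29 is false
  battery watt-hours > 105 Wh: 394 > 105 is true
  gross weight ≤ 184.7 kg: 541.2 ≤ 184.7 is false
  NOT dual-use technology: yes → false
  declared value ≥ 3465 USD: 8815 ≥ 3465 is true
  declared value ≥ 6516 USD: 8815 ≥ 6516 is true
  NOT customs declaration filed: yes → false
  recipient EORI number provided: no → false
Combine:
[1.1.1.1.1.2] true OR false = true
[1.1.1.1.1] true OR true = true
[1.1.1.1.2.1.3] false OR false = false
[1.1.1.1.2.1] true OR true OR false = true
[1.1.1.1.2] NOT true = false
[1.1.1.1] true OR false = true
[1.1.1] NOT true = false
[1.1] NOT false = true
[1.2.1.3] false OR false = false
[1.2.1] true AND true AND false = false
[1.2.2] false AND true AND false AND false = false
[1.2] false OR false = false
[1.3] true → true = true
[1] true AND false AND true = false
[2] exactly-one(false, true, false) = true
[root] false AND true = false
Overall: false → blocked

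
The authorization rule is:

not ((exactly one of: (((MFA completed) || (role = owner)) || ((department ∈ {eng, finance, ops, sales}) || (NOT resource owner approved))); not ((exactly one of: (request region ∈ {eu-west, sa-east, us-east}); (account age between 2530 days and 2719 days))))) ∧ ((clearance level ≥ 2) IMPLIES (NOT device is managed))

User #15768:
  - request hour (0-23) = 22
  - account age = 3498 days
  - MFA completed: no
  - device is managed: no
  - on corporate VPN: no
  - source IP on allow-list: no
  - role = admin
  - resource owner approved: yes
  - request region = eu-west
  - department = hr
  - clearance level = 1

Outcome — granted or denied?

Atomic conditions:
  MFA completed: no → false
  role = owner: admin == owner is false
  department ∈ {eng, finance, ops, sales}: hr is not in the set → false
  NOT resource owner approved: yes → false
  request region ∈ {eu-west, sa-east, us-east}: eu-west is in the set → true
  account age between 2530 days and 2719 days: 3498 in [2530, 2719] is false
  clearance level ≥ 2: 1 ≥ 2 is false
  NOT device is managed: no → true
Combine:
[1.1.1.1] false OR false = false
[1.1.1.2] false OR false = false
[1.1.1] false OR false = false
[1.1.2.1] exactly-one(true, false) = true
[1.1.2] NOT true = false
[1.1] exactly-one(false, false) = false
[1] NOT false = true
[2] false → true (antecedent false ⇒ implication holds) = true
[root] true AND true = true
Overall: true → granted

Granted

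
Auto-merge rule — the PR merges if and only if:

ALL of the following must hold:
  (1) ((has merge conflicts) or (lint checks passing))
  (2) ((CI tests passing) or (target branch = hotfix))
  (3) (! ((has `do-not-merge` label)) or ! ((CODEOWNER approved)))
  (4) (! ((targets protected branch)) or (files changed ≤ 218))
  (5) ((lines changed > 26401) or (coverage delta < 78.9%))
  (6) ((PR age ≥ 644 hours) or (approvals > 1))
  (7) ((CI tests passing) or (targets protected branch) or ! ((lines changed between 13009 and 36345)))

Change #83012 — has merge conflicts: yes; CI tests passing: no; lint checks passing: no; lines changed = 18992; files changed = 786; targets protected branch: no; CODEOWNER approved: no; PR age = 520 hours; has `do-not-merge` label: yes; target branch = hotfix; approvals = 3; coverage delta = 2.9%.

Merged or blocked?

Atomic conditions:
  has merge conflicts: yes → true
  lint checks passing: no → false
  CI tests passing: no → false
  target branch = hotfix: hotfix == hotfix is true
  has `do-not-merge` label: yes → true
  CODEOWNER approved: no → false
  targets protected branch: no → false
  files changed ≤ 218: 786 ≤ 218 is false
  lines changed > 26401: 18992 > 26401 is false
  coverage delta < 78.9%: 2.9 < 78.9 is true
  PR age ≥ 644 hours: 520 ≥ 644 is false
  approvals > 1: 3 > 1 is true
  lines changed between 13009 and 36345: 18992 in [13009, 36345] is true
Combine:
[1] true OR false = true
[2] false OR true = true
[3.1] NOT true = false
[3.2] NOT false = true
[3] false OR true = true
[4.1] NOT false = true
[4] true OR false = true
[5] false OR true = true
[6] false OR true = true
[7.3] NOT true = false
[7] false OR false OR false = false
[root] true AND true AND true AND true AND true AND true AND false = false
Overall: false → blocked

Blocked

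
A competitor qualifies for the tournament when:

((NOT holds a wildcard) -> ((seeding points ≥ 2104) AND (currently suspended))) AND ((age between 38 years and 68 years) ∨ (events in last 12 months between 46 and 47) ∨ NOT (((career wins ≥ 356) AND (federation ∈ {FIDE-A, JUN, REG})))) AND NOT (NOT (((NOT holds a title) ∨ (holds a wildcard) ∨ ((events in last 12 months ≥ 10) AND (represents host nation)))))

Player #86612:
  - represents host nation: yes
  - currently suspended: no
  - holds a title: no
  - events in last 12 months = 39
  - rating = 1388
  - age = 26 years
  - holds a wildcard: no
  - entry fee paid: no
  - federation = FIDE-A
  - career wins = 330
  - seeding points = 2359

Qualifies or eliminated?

Atomic conditions:
  NOT holds a wildcard: no → true
  seeding points ≥ 2104: 2359 ≥ 2104 is true
  currently suspended: no → false
  age between 38 years and 68 years: 26 in [38, 68] is false
  events in last 12 months between 46 and 47: 39 in [46, 47] is false
  career wins ≥ 356: 330 ≥ 356 is false
  federation ∈ {FIDE-A, JUN, REG}: FIDE-A is in the set → true
  NOT holds a title: no → true
  holds a wildcard: no → false
  events in last 12 months ≥ 10: 39 ≥ 10 is true
  represents host nation: yes → true
Combine:
[1.2] true AND false = false
[1] true → false = false
[2.3.1] false AND true = false
[2.3] NOT false = true
[2] false OR false OR true = true
[3.1.1.3] true AND true = true
[3.1.1] true OR false OR true = true
[3.1] NOT true = false
[3] NOT false = true
[root] false AND true AND true = false
Overall: false → eliminated

Eliminated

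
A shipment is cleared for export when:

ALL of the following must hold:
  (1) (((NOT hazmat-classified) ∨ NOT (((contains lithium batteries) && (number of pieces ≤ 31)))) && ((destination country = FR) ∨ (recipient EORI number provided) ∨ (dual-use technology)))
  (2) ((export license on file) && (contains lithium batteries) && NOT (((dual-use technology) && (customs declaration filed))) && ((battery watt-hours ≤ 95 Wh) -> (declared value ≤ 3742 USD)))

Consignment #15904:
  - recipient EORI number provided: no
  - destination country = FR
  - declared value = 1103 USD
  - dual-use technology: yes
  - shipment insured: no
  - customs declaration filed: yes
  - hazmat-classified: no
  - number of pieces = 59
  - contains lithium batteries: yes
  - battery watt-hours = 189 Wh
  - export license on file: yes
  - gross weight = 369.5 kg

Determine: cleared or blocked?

Blocked

Atomic conditions:
  NOT hazmat-classified: no → true
  contains lithium batteries: yes → true
  number of pieces ≤ 31: 59 ≤ 31 is false
  destination country = FR: FR == FR is true
  recipient EORI number provided: no → false
  dual-use technology: yes → true
  export license on file: yes → true
  customs declaration filed: yes → true
  battery watt-hours ≤ 95 Wh: 189 ≤ 95 is false
  declared value ≤ 3742 USD: 1103 ≤ 3742 is true
Combine:
[1.1.2.1] true AND false = false
[1.1.2] NOT false = true
[1.1] true OR true = true
[1.2] true OR false OR true = true
[1] true AND true = true
[2.3.1] true AND true = true
[2.3] NOT true = false
[2.4] false → true (antecedent false ⇒ implication holds) = true
[2] true AND true AND false AND true = false
[root] true AND false = false
Overall: false → blocked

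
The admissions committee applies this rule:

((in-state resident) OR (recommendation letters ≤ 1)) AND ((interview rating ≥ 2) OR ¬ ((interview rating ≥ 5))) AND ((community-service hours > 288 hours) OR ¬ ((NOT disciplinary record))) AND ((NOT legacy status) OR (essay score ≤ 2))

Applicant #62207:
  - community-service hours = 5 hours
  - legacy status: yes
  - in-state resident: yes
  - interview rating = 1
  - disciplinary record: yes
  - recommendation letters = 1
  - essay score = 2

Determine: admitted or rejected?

Atomic conditions:
  in-state resident: yes → true
  recommendation letters ≤ 1: 1 ≤ 1 is true
  interview rating ≥ 2: 1 ≥ 2 is false
  interview rating ≥ 5: 1 ≥ 5 is false
  community-service hours > 288 hours: 5 > 288 is false
  NOT disciplinary record: yes → false
  NOT legacy status: yes → false
  essay score ≤ 2: 2 ≤ 2 is true
Combine:
[1] true OR true = true
[2.2] NOT false = true
[2] false OR true = true
[3.2] NOT false = true
[3] false OR true = true
[4] false OR true = true
[root] true AND true AND true AND true = true
Overall: true → admitted

Admitted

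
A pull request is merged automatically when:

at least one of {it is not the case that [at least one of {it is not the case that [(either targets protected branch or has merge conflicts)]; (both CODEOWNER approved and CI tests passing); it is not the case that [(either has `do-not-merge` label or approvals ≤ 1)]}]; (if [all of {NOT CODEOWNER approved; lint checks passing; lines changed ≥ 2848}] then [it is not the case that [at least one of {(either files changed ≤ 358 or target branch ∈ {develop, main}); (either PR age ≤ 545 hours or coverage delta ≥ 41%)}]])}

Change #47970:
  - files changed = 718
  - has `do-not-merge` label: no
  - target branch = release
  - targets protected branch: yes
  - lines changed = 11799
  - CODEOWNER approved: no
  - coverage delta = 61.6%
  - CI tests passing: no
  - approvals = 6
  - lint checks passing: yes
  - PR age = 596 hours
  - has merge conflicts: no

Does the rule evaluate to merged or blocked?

Blocked

Atomic conditions:
  targets protected branch: yes → true
  has merge conflicts: no → false
  CODEOWNER approved: no → false
  CI tests passing: no → false
  has `do-not-merge` label: no → false
  approvals ≤ 1: 6 ≤ 1 is false
  NOT CODEOWNER approved: no → true
  lint checks passing: yes → true
  lines changed ≥ 2848: 11799 ≥ 2848 is true
  files changed ≤ 358: 718 ≤ 358 is false
  target branch ∈ {develop, main}: release is not in the set → false
  PR age ≤ 545 hours: 596 ≤ 545 is false
  coverage delta ≥ 41%: 61.6 ≥ 41 is true
Combine:
[1.1.1.1] true OR false = true
[1.1.1] NOT true = false
[1.1.2] false AND false = false
[1.1.3.1] false OR false = false
[1.1.3] NOT false = true
[1.1] false OR false OR true = true
[1] NOT true = false
[2.1] true AND true AND true = true
[2.2.1.1] false OR false = false
[2.2.1.2] false OR true = true
[2.2.1] false OR true = true
[2.2] NOT true = false
[2] true → false = false
[root] false OR false = false
Overall: false → blocked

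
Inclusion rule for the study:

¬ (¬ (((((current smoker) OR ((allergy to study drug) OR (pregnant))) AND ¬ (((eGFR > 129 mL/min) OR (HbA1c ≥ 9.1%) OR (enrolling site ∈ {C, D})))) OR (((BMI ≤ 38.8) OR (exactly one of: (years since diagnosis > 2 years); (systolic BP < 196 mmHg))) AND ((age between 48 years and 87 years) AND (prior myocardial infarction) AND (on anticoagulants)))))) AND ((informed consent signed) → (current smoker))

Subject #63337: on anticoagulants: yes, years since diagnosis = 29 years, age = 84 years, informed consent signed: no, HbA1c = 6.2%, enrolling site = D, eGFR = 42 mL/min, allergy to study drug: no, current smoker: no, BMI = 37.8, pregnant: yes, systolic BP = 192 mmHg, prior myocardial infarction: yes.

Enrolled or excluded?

Atomic conditions:
  current smoker: no → false
  allergy to study drug: no → false
  pregnant: yes → true
  eGFR > 129 mL/min: 42 > 129 is false
  HbA1c ≥ 9.1%: 6.2 ≥ 9.1 is false
  enrolling site ∈ {C, D}: D is in the set → true
  BMI ≤ 38.8: 37.8 ≤ 38.8 is true
  years since diagnosis > 2 years: 29 > 2 is true
  systolic BP < 196 mmHg: 192 < 196 is true
  age between 48 years and 87 years: 84 in [48, 87] is true
  prior myocardial infarction: yes → true
  on anticoagulants: yes → true
  informed consent signed: no → false
Combine:
[1.1.1.1.1.2] false OR true = true
[1.1.1.1.1] false OR true = true
[1.1.1.1.2.1] false OR false OR true = true
[1.1.1.1.2] NOT true = false
[1.1.1.1] true AND false = false
[1.1.1.2.1.2] exactly-one(true, true) = false
[1.1.1.2.1] true OR false = true
[1.1.1.2.2] true AND true AND true = true
[1.1.1.2] true AND true = true
[1.1.1] false OR true = true
[1.1] NOT true = false
[1] NOT false = true
[2] false → false (antecedent false ⇒ implication holds) = true
[root] true AND true = true
Overall: true → enrolled

Enrolled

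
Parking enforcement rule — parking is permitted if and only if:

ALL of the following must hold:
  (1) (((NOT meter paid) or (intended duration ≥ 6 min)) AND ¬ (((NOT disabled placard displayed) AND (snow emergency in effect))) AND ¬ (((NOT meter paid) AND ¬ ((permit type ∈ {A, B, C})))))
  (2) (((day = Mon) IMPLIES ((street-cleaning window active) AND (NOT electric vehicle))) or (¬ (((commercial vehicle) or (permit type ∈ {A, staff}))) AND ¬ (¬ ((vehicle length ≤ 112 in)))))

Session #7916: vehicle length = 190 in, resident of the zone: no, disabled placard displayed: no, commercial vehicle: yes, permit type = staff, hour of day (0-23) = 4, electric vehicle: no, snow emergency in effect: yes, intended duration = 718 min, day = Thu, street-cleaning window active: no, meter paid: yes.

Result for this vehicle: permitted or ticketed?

Ticketed

Atomic conditions:
  NOT meter paid: yes → false
  intended duration ≥ 6 min: 718 ≥ 6 is true
  NOT disabled placard displayed: no → true
  snow emergency in effect: yes → true
  permit type ∈ {A, B, C}: staff is not in the set → false
  day = Mon: Thu == Mon is false
  street-cleaning window active: no → false
  NOT electric vehicle: no → true
  commercial vehicle: yes → true
  permit type ∈ {A, staff}: staff is in the set → true
  vehicle length ≤ 112 in: 190 ≤ 112 is false
Combine:
[1.1] false OR true = true
[1.2.1] true AND true = true
[1.2] NOT true = false
[1.3.1.2] NOT false = true
[1.3.1] false AND true = false
[1.3] NOT false = true
[1] true AND false AND true = false
[2.1.2] false AND true = false
[2.1] false → false (antecedent false ⇒ implication holds) = true
[2.2.1.1] true OR true = true
[2.2.1] NOT true = false
[2.2.2.1] NOT false = true
[2.2.2] NOT true = false
[2.2] false AND false = false
[2] true OR false = true
[root] false AND true = false
Overall: false → ticketed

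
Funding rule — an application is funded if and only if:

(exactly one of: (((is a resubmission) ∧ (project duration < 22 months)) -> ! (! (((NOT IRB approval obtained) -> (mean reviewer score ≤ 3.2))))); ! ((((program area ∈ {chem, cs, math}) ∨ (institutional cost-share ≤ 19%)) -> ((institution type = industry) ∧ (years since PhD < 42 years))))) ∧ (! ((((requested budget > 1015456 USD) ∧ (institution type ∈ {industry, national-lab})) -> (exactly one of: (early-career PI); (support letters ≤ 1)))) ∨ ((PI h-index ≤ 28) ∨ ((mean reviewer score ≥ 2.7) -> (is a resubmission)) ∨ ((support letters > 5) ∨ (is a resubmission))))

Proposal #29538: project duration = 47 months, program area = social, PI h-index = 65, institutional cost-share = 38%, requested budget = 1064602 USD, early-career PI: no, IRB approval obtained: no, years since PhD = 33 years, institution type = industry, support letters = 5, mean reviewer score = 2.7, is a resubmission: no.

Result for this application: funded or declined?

Funded

Atomic conditions:
  is a resubmission: no → false
  project duration < 22 months: 47 < 22 is false
  NOT IRB approval obtained: no → true
  mean reviewer score ≤ 3.2: 2.7 ≤ 3.2 is true
  program area ∈ {chem, cs, math}: social is not in the set → false
  institutional cost-share ≤ 19%: 38 ≤ 19 is false
  institution type = industry: industry == industry is true
  years since PhD < 42 years: 33 < 42 is true
  requested budget > 1015456 USD: 1064602 > 1015456 is true
  institution type ∈ {industry, national-lab}: industry is in the set → true
  early-career PI: no → false
  support letters ≤ 1: 5 ≤ 1 is false
  PI h-index ≤ 28: 65 ≤ 28 is false
  mean reviewer score ≥ 2.7: 2.7 ≥ 2.7 is true
  support letters > 5: 5 > 5 is false
Combine:
[1.1.1] false AND false = false
[1.1.2.1.1] true → true = true
[1.1.2.1] NOT true = false
[1.1.2] NOT false = true
[1.1] false → true (antecedent false ⇒ implication holds) = true
[1.2.1.1] false OR false = false
[1.2.1.2] true AND true = true
[1.2.1] false → true (antecedent false ⇒ implication holds) = true
[1.2] NOT true = false
[1] exactly-one(true, false) = true
[2.1.1.1] true AND true = true
[2.1.1.2] exactly-one(false, false) = false
[2.1.1] true → false = false
[2.1] NOT false = true
[2.2.2] true → false = false
[2.2.3] false OR false = false
[2.2] false OR false OR false = false
[2] true OR false = true
[root] true AND true = true
Overall: true → funded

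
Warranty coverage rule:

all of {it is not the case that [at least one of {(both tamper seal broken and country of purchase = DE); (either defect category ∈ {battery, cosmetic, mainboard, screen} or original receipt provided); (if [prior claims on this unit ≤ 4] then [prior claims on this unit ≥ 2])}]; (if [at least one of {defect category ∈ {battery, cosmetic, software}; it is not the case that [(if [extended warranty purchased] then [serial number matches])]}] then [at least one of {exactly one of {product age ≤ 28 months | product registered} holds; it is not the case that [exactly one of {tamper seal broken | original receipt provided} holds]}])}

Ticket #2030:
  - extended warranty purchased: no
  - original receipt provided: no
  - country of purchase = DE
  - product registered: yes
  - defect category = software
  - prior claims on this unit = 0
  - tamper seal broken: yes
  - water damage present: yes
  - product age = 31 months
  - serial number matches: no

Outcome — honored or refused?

Atomic conditions:
  tamper seal broken: yes → true
  country of purchase = DE: DE == DE is true
  defect category ∈ {battery, cosmetic, mainboard, screen}: software is not in the set → false
  original receipt provided: no → false
  prior claims on this unit ≤ 4: 0 ≤ 4 is true
  prior claims on this unit ≥ 2: 0 ≥ 2 is false
  defect category ∈ {battery, cosmetic, software}: software is in the set → true
  extended warranty purchased: no → false
  serial number matches: no → false
  product age ≤ 28 months: 31 ≤ 28 is false
  product registered: yes → true
Combine:
[1.1.1] true AND true = true
[1.1.2] false OR false = false
[1.1.3] true → false = false
[1.1] true OR false OR false = true
[1] NOT true = false
[2.1.2.1] false → false (antecedent false ⇒ implication holds) = true
[2.1.2] NOT true = false
[2.1] true OR false = true
[2.2.1] exactly-one(false, true) = true
[2.2.2.1] exactly-one(true, false) = true
[2.2.2] NOT true = false
[2.2] true OR false = true
[2] true → true = true
[root] false AND true = false
Overall: false → refused

Refused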